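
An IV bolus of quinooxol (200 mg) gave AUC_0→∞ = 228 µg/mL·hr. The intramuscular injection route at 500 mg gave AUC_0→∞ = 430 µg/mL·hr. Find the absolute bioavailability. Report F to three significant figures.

F = 0.754

F = (AUC_ev / D_ev) / (AUC_iv / D_iv)
  = (430/500) / (228/200)
  = 0.86 / 1.14 = 0.7544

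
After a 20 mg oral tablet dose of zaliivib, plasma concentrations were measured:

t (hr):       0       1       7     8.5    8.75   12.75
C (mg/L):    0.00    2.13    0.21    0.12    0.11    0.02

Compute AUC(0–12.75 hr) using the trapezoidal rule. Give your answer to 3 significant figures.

Trapezoidal AUC_0→12.75:
  [0→1]: (0.00+2.13)/2 × 1 = 1.065
  [1→7]: (2.13+0.21)/2 × 6 = 7.02
  [7→8.5]: (0.21+0.12)/2 × 1.5 = 0.2475
  [8.5→8.75]: (0.12+0.11)/2 × 0.25 = 0.02875
  [8.75→12.75]: (0.11+0.02)/2 × 4 = 0.26
  Sum = 8.62125 mg/L·hr

AUC = 8.62 mg/L·hr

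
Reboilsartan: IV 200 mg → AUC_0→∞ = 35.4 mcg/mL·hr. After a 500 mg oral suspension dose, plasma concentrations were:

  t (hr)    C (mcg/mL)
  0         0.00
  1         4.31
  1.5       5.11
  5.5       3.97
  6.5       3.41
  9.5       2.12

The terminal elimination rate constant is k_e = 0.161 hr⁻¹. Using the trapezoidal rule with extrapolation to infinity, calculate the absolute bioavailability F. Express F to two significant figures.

F = 0.54

Trapezoidal AUC_0→9.5 (oral suspension):
  [0→1]: (0.00+4.31)/2 × 1 = 2.155
  [1→1.5]: (4.31+5.11)/2 × 0.5 = 2.355
  [1.5→5.5]: (5.11+3.97)/2 × 4 = 18.16
  [5.5→6.5]: (3.97+3.41)/2 × 1 = 3.69
  [6.5→9.5]: (3.41+2.12)/2 × 3 = 8.295
  Sum = 34.655 mcg/mL·hr
Tail: C_last/k_e = 2.12/0.161 = 13.168
AUC_0→∞ (oral suspension) = 34.655 + 13.168 = 47.823 mcg/mL·hr
F = (AUC_ev/D_ev)/(AUC_iv/D_iv) = (47.823/500)/(35.4/200) = 0.095646/0.177 = 0.5404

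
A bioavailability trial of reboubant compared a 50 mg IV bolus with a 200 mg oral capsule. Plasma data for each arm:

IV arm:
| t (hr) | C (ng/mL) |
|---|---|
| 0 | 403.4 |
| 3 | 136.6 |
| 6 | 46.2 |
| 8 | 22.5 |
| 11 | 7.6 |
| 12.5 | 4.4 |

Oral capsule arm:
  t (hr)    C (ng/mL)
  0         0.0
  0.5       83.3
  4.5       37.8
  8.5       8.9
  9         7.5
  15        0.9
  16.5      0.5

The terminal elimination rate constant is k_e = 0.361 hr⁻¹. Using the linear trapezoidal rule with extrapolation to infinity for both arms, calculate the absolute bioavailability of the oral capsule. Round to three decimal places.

Trapezoidal AUC_0→12.5 (IV):
  [0→3]: (403.4+136.6)/2 × 3 = 810.0
  [3→6]: (136.6+46.2)/2 × 3 = 274.2
  [6→8]: (46.2+22.5)/2 × 2 = 68.7
  [8→11]: (22.5+7.6)/2 × 3 = 45.15
  [11→12.5]: (7.6+4.4)/2 × 1.5 = 9.0
  Sum = 1207.05 ng/mL·hr
IV tail: 4.4/0.361 = 12.188; AUC_iv,0→∞ = 1207.05 + 12.188 = 1219.238 ng/mL·hr
Trapezoidal AUC_0→16.5 (oral capsule):
  [0→0.5]: (0.0+83.3)/2 × 0.5 = 20.825
  [0.5→4.5]: (83.3+37.8)/2 × 4 = 242.2
  [4.5→8.5]: (37.8+8.9)/2 × 4 = 93.4
  [8.5→9]: (8.9+7.5)/2 × 0.5 = 4.1
  [9→15]: (7.5+0.9)/2 × 6 = 25.2
  [15→16.5]: (0.9+0.5)/2 × 1.5 = 1.05
  Sum = 386.775 ng/mL·hr
oral capsule tail: 0.5/0.361 = 1.385; AUC_ev,0→∞ = 386.775 + 1.385 = 388.16 ng/mL·hr
F = (AUC_ev/D_ev)/(AUC_iv/D_iv) = (388.16/200)/(1219.238/50) = 1.9408/24.38476 = 0.0796

F = 0.080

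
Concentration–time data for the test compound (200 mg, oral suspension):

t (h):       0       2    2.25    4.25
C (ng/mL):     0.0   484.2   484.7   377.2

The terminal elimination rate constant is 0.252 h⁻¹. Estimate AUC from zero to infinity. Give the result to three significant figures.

Trapezoidal AUC_0→4.25:
  [0→2]: (0.0+484.2)/2 × 2 = 484.2
  [2→2.25]: (484.2+484.7)/2 × 0.25 = 121.1125
  [2.25→4.25]: (484.7+377.2)/2 × 2 = 861.9
  Sum = 1467.2125 ng/mL·h
Extrapolated tail: C_last / k_e = 377.2 / 0.252 = 1496.825
AUC_0→∞ = 1467.2125 + 1496.825 = 2964.0375 ng/mL·h

AUC = 2960 ng/mL·h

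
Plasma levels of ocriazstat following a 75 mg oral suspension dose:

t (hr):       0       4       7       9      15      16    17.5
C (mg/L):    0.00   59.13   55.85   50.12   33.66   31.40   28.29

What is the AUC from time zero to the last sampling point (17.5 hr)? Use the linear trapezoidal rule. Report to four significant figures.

Trapezoidal AUC_0→17.5:
  [0→4]: (0.00+59.13)/2 × 4 = 118.26
  [4→7]: (59.13+55.85)/2 × 3 = 172.47
  [7→9]: (55.85+50.12)/2 × 2 = 105.97
  [9→15]: (50.12+33.66)/2 × 6 = 251.34
  [15→16]: (33.66+31.40)/2 × 1 = 32.53
  [16→17.5]: (31.40+28.29)/2 × 1.5 = 44.7675
  Sum = 725.3375 mg/L·hr

AUC = 725.3 mg/L·hr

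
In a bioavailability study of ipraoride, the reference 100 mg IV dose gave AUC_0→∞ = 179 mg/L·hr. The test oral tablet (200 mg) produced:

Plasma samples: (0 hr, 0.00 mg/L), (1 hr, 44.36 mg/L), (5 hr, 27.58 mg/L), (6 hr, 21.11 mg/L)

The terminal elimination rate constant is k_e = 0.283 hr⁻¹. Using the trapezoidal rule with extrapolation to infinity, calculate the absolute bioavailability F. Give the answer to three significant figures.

Trapezoidal AUC_0→6 (oral tablet):
  [0→1]: (0.00+44.36)/2 × 1 = 22.18
  [1→5]: (44.36+27.58)/2 × 4 = 143.88
  [5→6]: (27.58+21.11)/2 × 1 = 24.345
  Sum = 190.405 mg/L·hr
Tail: C_last/k_e = 21.11/0.283 = 74.594
AUC_0→∞ (oral tablet) = 190.405 + 74.594 = 264.999 mg/L·hr
F = (AUC_ev/D_ev)/(AUC_iv/D_iv) = (264.999/200)/(179/100) = 1.324995/1.79 = 0.7402

F = 0.740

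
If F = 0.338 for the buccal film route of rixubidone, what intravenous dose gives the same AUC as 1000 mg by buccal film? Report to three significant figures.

D_iv = 338 mg

Systemic exposure from an extravascular dose = F × D_ev, so the equivalent IV dose is F × D_ev.
D_iv = F × D_ev = 0.338 × 1000 = 338 mg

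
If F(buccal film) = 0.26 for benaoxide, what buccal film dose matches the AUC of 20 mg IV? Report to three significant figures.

D_buccal = 76.9 mg

For equal systemic exposure: F × D_ev = D_iv
D_ev = D_iv / F = 20 / 0.26 = 76.9231 mg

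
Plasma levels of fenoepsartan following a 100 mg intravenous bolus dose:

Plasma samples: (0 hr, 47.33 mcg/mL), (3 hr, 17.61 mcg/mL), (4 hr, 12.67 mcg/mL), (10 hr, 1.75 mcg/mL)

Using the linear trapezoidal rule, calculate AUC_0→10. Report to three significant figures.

Trapezoidal AUC_0→10:
  [0→3]: (47.33+17.61)/2 × 3 = 97.41
  [3→4]: (17.61+12.67)/2 × 1 = 15.14
  [4→10]: (12.67+1.75)/2 × 6 = 43.26
  Sum = 155.81 mcg/mL·hr

AUC = 156 mcg/mL·hr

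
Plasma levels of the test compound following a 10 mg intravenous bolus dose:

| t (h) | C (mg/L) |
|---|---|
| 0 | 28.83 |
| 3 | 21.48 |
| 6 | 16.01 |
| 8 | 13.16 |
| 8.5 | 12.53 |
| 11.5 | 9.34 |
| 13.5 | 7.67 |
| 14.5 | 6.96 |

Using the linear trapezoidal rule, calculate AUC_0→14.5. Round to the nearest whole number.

AUC = 224 mg/L·h

Trapezoidal AUC_0→14.5:
  [0→3]: (28.83+21.48)/2 × 3 = 75.465
  [3→6]: (21.48+16.01)/2 × 3 = 56.235
  [6→8]: (16.01+13.16)/2 × 2 = 29.17
  [8→8.5]: (13.16+12.53)/2 × 0.5 = 6.4225
  [8.5→11.5]: (12.53+9.34)/2 × 3 = 32.805
  [11.5→13.5]: (9.34+7.67)/2 × 2 = 17.01
  [13.5→14.5]: (7.67+6.96)/2 × 1 = 7.315
  Sum = 224.4225 mg/L·h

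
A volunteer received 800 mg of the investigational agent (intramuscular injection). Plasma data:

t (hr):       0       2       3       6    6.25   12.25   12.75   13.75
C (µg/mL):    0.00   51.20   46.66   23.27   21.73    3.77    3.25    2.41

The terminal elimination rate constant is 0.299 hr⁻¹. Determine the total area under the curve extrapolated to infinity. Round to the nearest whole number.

Trapezoidal AUC_0→13.75:
  [0→2]: (0.00+51.20)/2 × 2 = 51.2
  [2→3]: (51.20+46.66)/2 × 1 = 48.93
  [3→6]: (46.66+23.27)/2 × 3 = 104.895
  [6→6.25]: (23.27+21.73)/2 × 0.25 = 5.625
  [6.25→12.25]: (21.73+3.77)/2 × 6 = 76.5
  [12.25→12.75]: (3.77+3.25)/2 × 0.5 = 1.755
  [12.75→13.75]: (3.25+2.41)/2 × 1 = 2.83
  Sum = 291.735 µg/mL·hr
Extrapolated tail: C_last / k_e = 2.41 / 0.299 = 8.060
AUC_0→∞ = 291.735 + 8.060 = 299.795 µg/mL·hr

AUC = 300 µg/mL·hr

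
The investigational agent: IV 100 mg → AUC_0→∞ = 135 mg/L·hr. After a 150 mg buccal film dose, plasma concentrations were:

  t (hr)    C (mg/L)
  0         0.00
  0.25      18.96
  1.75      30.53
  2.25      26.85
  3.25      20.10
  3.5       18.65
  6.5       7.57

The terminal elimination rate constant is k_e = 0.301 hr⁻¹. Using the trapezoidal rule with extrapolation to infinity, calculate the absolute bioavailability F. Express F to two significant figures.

F = 0.72

Trapezoidal AUC_0→6.5 (buccal film):
  [0→0.25]: (0.00+18.96)/2 × 0.25 = 2.37
  [0.25→1.75]: (18.96+30.53)/2 × 1.5 = 37.1175
  [1.75→2.25]: (30.53+26.85)/2 × 0.5 = 14.345
  [2.25→3.25]: (26.85+20.10)/2 × 1 = 23.475
  [3.25→3.5]: (20.10+18.65)/2 × 0.25 = 4.84375
  [3.5→6.5]: (18.65+7.57)/2 × 3 = 39.33
  Sum = 121.48125 mg/L·hr
Tail: C_last/k_e = 7.57/0.301 = 25.150
AUC_0→∞ (buccal film) = 121.48125 + 25.150 = 146.63125 mg/L·hr
F = (AUC_ev/D_ev)/(AUC_iv/D_iv) = (146.63125/150)/(135/100) = 0.977542/1.35 = 0.7241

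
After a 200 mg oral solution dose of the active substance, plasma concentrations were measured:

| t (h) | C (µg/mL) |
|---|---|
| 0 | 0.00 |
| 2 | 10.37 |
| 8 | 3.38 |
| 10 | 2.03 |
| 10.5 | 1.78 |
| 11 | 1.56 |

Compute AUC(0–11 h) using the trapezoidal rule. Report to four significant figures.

AUC = 58.82 µg/mL·h

Trapezoidal AUC_0→11:
  [0→2]: (0.00+10.37)/2 × 2 = 10.37
  [2→8]: (10.37+3.38)/2 × 6 = 41.25
  [8→10]: (3.38+2.03)/2 × 2 = 5.41
  [10→10.5]: (2.03+1.78)/2 × 0.5 = 0.9525
  [10.5→11]: (1.78+1.56)/2 × 0.5 = 0.835
  Sum = 58.8175 µg/mL·h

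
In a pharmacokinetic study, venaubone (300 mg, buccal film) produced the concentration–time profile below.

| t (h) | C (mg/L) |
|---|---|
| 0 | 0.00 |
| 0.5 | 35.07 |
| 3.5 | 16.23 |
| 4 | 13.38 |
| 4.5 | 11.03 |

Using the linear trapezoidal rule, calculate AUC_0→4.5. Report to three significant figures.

AUC = 99.2 mg/L·h

Trapezoidal AUC_0→4.5:
  [0→0.5]: (0.00+35.07)/2 × 0.5 = 8.7675
  [0.5→3.5]: (35.07+16.23)/2 × 3 = 76.95
  [3.5→4]: (16.23+13.38)/2 × 0.5 = 7.4025
  [4→4.5]: (13.38+11.03)/2 × 0.5 = 6.1025
  Sum = 99.2225 mg/L·h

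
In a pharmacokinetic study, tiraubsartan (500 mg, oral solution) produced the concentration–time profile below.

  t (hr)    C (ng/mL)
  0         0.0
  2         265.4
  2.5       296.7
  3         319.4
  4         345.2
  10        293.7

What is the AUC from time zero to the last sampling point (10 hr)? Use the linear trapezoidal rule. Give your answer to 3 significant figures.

AUC = 2810 ng/mL·hr

Trapezoidal AUC_0→10:
  [0→2]: (0.0+265.4)/2 × 2 = 265.4
  [2→2.5]: (265.4+296.7)/2 × 0.5 = 140.525
  [2.5→3]: (296.7+319.4)/2 × 0.5 = 154.025
  [3→4]: (319.4+345.2)/2 × 1 = 332.3
  [4→10]: (345.2+293.7)/2 × 6 = 1916.7
  Sum = 2808.95 ng/mL·hr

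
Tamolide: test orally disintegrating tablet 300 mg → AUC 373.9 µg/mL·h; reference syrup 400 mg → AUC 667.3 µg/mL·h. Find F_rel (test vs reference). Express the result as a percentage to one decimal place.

F_rel = 74.7%

F_rel = (AUC_test/D_test) / (AUC_ref/D_ref)
      = (373.9/300) / (667.3/400)
      = 1.24633 / 1.66825 = 0.7471 = 74.71%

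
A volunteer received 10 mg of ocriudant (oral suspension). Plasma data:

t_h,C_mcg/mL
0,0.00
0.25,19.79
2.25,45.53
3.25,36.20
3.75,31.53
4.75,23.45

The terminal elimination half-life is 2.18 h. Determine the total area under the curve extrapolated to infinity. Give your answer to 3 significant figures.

Trapezoidal AUC_0→4.75:
  [0→0.25]: (0.00+19.79)/2 × 0.25 = 2.47375
  [0.25→2.25]: (19.79+45.53)/2 × 2 = 65.32
  [2.25→3.25]: (45.53+36.20)/2 × 1 = 40.865
  [3.25→3.75]: (36.20+31.53)/2 × 0.5 = 16.9325
  [3.75→4.75]: (31.53+23.45)/2 × 1 = 27.49
  Sum = 153.08125 mcg/mL·h
k_e = ln2 / t½ = 0.693147 / 2.18 = 0.3180 h^-1
Extrapolated tail: C_last / k_e = 23.45 / 0.318 = 73.742
AUC_0→∞ = 153.08125 + 73.742 = 226.82325 mcg/mL·h

AUC = 227 mcg/mL·h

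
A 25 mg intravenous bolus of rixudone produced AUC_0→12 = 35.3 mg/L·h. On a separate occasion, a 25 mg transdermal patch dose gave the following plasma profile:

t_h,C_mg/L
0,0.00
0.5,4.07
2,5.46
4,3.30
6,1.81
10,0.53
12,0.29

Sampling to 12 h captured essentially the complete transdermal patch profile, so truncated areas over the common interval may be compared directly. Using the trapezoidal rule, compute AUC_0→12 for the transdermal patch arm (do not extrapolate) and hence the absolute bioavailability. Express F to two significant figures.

Trapezoidal AUC_0→12 (transdermal patch):
  [0→0.5]: (0.00+4.07)/2 × 0.5 = 1.0175
  [0.5→2]: (4.07+5.46)/2 × 1.5 = 7.1475
  [2→4]: (5.46+3.30)/2 × 2 = 8.76
  [4→6]: (3.30+1.81)/2 × 2 = 5.11
  [6→10]: (1.81+0.53)/2 × 4 = 4.68
  [10→12]: (0.53+0.29)/2 × 2 = 0.82
  Sum = 27.535 mg/L·h
F = (AUC_ev/D_ev)/(AUC_iv/D_iv) = (27.535/25)/(35.3/25) = 1.1014/1.412 = 0.7800

F = 0.78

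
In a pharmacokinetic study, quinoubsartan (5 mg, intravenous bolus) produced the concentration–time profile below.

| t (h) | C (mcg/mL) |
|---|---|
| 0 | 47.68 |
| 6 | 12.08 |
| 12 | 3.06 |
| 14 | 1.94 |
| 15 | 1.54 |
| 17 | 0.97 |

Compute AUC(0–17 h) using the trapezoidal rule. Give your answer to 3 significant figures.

AUC = 234 mcg/mL·h

Trapezoidal AUC_0→17:
  [0→6]: (47.68+12.08)/2 × 6 = 179.28
  [6→12]: (12.08+3.06)/2 × 6 = 45.42
  [12→14]: (3.06+1.94)/2 × 2 = 5.0
  [14→15]: (1.94+1.54)/2 × 1 = 1.74
  [15→17]: (1.54+0.97)/2 × 2 = 2.51
  Sum = 233.95 mcg/mL·h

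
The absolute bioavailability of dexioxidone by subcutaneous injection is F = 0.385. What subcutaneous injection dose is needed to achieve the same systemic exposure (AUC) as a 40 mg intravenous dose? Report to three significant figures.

For equal systemic exposure: F × D_ev = D_iv
D_ev = D_iv / F = 40 / 0.385 = 103.896 mg

D_subcutaneous = 104 mg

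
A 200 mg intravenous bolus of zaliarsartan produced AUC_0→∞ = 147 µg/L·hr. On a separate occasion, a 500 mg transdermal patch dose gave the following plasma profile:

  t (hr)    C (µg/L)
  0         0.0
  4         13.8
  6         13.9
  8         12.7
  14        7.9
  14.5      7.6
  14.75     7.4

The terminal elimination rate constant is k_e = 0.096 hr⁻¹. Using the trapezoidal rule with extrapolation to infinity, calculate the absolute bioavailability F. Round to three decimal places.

F = 0.616

Trapezoidal AUC_0→14.75 (transdermal patch):
  [0→4]: (0.0+13.8)/2 × 4 = 27.6
  [4→6]: (13.8+13.9)/2 × 2 = 27.7
  [6→8]: (13.9+12.7)/2 × 2 = 26.6
  [8→14]: (12.7+7.9)/2 × 6 = 61.8
  [14→14.5]: (7.9+7.6)/2 × 0.5 = 3.875
  [14.5→14.75]: (7.6+7.4)/2 × 0.25 = 1.875
  Sum = 149.45 µg/L·hr
Tail: C_last/k_e = 7.4/0.096 = 77.083
AUC_0→∞ (transdermal patch) = 149.45 + 77.083 = 226.533 µg/L·hr
F = (AUC_ev/D_ev)/(AUC_iv/D_iv) = (226.533/500)/(147/200) = 0.453066/0.735 = 0.6164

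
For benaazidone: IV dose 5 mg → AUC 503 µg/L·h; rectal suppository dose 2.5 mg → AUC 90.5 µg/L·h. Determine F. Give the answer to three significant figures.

F = (AUC_ev / D_ev) / (AUC_iv / D_iv)
  = (90.5/2.5) / (503/5)
  = 36.2 / 100.6 = 0.3598

F = 0.360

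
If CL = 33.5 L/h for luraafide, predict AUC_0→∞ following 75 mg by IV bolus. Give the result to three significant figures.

AUC = 2.24 mg/L·h

AUC_0→∞ = Dose_iv / CL
        = 75 / 33.5 = 2.23881 mg/L·h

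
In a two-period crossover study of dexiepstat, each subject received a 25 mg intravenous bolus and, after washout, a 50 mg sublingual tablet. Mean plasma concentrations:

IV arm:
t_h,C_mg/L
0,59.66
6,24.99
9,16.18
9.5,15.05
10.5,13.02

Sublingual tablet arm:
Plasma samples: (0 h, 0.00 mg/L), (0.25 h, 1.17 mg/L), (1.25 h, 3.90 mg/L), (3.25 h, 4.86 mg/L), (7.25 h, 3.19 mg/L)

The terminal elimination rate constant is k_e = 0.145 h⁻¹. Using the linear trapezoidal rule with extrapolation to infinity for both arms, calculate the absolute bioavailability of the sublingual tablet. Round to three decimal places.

Trapezoidal AUC_0→10.5 (IV):
  [0→6]: (59.66+24.99)/2 × 6 = 253.95
  [6→9]: (24.99+16.18)/2 × 3 = 61.755
  [9→9.5]: (16.18+15.05)/2 × 0.5 = 7.8075
  [9.5→10.5]: (15.05+13.02)/2 × 1 = 14.035
  Sum = 337.5475 mg/L·h
IV tail: 13.02/0.145 = 89.793; AUC_iv,0→∞ = 337.5475 + 89.793 = 427.3405 mg/L·h
Trapezoidal AUC_0→7.25 (sublingual tablet):
  [0→0.25]: (0.00+1.17)/2 × 0.25 = 0.14625
  [0.25→1.25]: (1.17+3.90)/2 × 1 = 2.535
  [1.25→3.25]: (3.90+4.86)/2 × 2 = 8.76
  [3.25→7.25]: (4.86+3.19)/2 × 4 = 16.1
  Sum = 27.54125 mg/L·h
sublingual tablet tail: 3.19/0.145 = 22.000; AUC_ev,0→∞ = 27.54125 + 22.000 = 49.54125 mg/L·h
F = (AUC_ev/D_ev)/(AUC_iv/D_iv) = (49.54125/50)/(427.3405/25) = 0.990825/17.09362 = 0.0580

F = 0.058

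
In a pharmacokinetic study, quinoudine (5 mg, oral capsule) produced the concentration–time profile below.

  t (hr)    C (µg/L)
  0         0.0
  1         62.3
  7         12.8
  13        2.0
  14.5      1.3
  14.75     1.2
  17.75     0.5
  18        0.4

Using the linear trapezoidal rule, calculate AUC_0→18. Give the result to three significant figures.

Trapezoidal AUC_0→18:
  [0→1]: (0.0+62.3)/2 × 1 = 31.15
  [1→7]: (62.3+12.8)/2 × 6 = 225.3
  [7→13]: (12.8+2.0)/2 × 6 = 44.4
  [13→14.5]: (2.0+1.3)/2 × 1.5 = 2.475
  [14.5→14.75]: (1.3+1.2)/2 × 0.25 = 0.3125
  [14.75→17.75]: (1.2+0.5)/2 × 3 = 2.55
  [17.75→18]: (0.5+0.4)/2 × 0.25 = 0.1125
  Sum = 306.3 µg/L·hr

AUC = 306 µg/L·hr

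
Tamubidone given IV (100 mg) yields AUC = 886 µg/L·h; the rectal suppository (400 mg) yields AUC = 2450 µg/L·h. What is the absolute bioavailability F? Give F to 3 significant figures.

F = (AUC_ev / D_ev) / (AUC_iv / D_iv)
  = (2450/400) / (886/100)
  = 6.125 / 8.86 = 0.6913

F = 0.691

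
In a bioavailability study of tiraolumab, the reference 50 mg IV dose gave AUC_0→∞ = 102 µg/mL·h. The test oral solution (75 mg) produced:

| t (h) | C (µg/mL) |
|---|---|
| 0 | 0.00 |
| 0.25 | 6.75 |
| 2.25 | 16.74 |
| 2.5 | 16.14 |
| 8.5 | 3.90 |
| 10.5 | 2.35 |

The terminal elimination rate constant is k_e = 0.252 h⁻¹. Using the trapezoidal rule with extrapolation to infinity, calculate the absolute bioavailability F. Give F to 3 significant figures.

F = 0.681

Trapezoidal AUC_0→10.5 (oral solution):
  [0→0.25]: (0.00+6.75)/2 × 0.25 = 0.84375
  [0.25→2.25]: (6.75+16.74)/2 × 2 = 23.49
  [2.25→2.5]: (16.74+16.14)/2 × 0.25 = 4.11
  [2.5→8.5]: (16.14+3.90)/2 × 6 = 60.12
  [8.5→10.5]: (3.90+2.35)/2 × 2 = 6.25
  Sum = 94.81375 µg/mL·h
Tail: C_last/k_e = 2.35/0.252 = 9.325
AUC_0→∞ (oral solution) = 94.81375 + 9.325 = 104.13875 µg/mL·h
F = (AUC_ev/D_ev)/(AUC_iv/D_iv) = (104.13875/75)/(102/50) = 1.38852/2.04 = 0.6806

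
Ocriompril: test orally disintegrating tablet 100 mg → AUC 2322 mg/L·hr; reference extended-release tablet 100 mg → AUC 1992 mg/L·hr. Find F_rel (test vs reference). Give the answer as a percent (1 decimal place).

F_rel = 116.6%

F_rel = (AUC_test/D_test) / (AUC_ref/D_ref)
      = (2322/100) / (1992/100)
      = 23.22 / 19.92 = 1.1657 = 116.57%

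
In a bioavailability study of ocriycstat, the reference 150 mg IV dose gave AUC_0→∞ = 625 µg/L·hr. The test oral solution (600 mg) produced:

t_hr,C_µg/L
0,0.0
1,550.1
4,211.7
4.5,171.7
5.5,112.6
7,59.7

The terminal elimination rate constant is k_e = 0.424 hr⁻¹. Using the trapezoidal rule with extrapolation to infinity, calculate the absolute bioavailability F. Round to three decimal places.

Trapezoidal AUC_0→7 (oral solution):
  [0→1]: (0.0+550.1)/2 × 1 = 275.05
  [1→4]: (550.1+211.7)/2 × 3 = 1142.7
  [4→4.5]: (211.7+171.7)/2 × 0.5 = 95.85
  [4.5→5.5]: (171.7+112.6)/2 × 1 = 142.15
  [5.5→7]: (112.6+59.7)/2 × 1.5 = 129.225
  Sum = 1784.975 µg/L·hr
Tail: C_last/k_e = 59.7/0.424 = 140.802
AUC_0→∞ (oral solution) = 1784.975 + 140.802 = 1925.777 µg/L·hr
F = (AUC_ev/D_ev)/(AUC_iv/D_iv) = (1925.777/600)/(625/150) = 3.20963/4.16667 = 0.7703

F = 0.770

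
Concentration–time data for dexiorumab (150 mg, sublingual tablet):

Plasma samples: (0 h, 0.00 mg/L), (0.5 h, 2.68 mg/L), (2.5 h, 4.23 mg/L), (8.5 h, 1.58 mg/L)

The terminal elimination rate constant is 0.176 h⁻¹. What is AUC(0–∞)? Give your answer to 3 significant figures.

AUC = 34.0 mg/L·h

Trapezoidal AUC_0→8.5:
  [0→0.5]: (0.00+2.68)/2 × 0.5 = 0.67
  [0.5→2.5]: (2.68+4.23)/2 × 2 = 6.91
  [2.5→8.5]: (4.23+1.58)/2 × 6 = 17.43
  Sum = 25.01 mg/L·h
Extrapolated tail: C_last / k_e = 1.58 / 0.176 = 8.977
AUC_0→∞ = 25.01 + 8.977 = 33.987 mg/L·h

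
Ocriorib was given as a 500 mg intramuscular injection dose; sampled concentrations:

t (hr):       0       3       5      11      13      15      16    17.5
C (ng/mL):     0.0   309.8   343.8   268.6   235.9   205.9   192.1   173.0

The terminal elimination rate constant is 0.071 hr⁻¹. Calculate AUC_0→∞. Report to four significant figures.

AUC = 6811 ng/mL·hr

Trapezoidal AUC_0→17.5:
  [0→3]: (0.0+309.8)/2 × 3 = 464.7
  [3→5]: (309.8+343.8)/2 × 2 = 653.6
  [5→11]: (343.8+268.6)/2 × 6 = 1837.2
  [11→13]: (268.6+235.9)/2 × 2 = 504.5
  [13→15]: (235.9+205.9)/2 × 2 = 441.8
  [15→16]: (205.9+192.1)/2 × 1 = 199.0
  [16→17.5]: (192.1+173.0)/2 × 1.5 = 273.825
  Sum = 4374.625 ng/mL·hr
Extrapolated tail: C_last / k_e = 173.0 / 0.071 = 2436.620
AUC_0→∞ = 4374.625 + 2436.620 = 6811.245 ng/mL·hr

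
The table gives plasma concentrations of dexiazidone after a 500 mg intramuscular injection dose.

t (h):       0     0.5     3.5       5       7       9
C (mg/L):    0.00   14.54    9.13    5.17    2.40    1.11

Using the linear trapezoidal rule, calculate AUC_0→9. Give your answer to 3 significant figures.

AUC = 60.9 mg/L·h

Trapezoidal AUC_0→9:
  [0→0.5]: (0.00+14.54)/2 × 0.5 = 3.635
  [0.5→3.5]: (14.54+9.13)/2 × 3 = 35.505
  [3.5→5]: (9.13+5.17)/2 × 1.5 = 10.725
  [5→7]: (5.17+2.40)/2 × 2 = 7.57
  [7→9]: (2.40+1.11)/2 × 2 = 3.51
  Sum = 60.945 mg/L·h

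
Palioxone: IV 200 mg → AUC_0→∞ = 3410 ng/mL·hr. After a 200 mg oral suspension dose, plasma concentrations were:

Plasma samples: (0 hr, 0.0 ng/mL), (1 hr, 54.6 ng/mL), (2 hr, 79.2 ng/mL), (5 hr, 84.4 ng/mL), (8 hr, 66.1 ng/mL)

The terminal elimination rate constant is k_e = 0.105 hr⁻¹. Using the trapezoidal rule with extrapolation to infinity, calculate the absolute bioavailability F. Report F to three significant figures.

F = 0.350

Trapezoidal AUC_0→8 (oral suspension):
  [0→1]: (0.0+54.6)/2 × 1 = 27.3
  [1→2]: (54.6+79.2)/2 × 1 = 66.9
  [2→5]: (79.2+84.4)/2 × 3 = 245.4
  [5→8]: (84.4+66.1)/2 × 3 = 225.75
  Sum = 565.35 ng/mL·hr
Tail: C_last/k_e = 66.1/0.105 = 629.524
AUC_0→∞ (oral suspension) = 565.35 + 629.524 = 1194.874 ng/mL·hr
F = (AUC_ev/D_ev)/(AUC_iv/D_iv) = (1194.874/200)/(3410/200) = 5.97437/17.05 = 0.3504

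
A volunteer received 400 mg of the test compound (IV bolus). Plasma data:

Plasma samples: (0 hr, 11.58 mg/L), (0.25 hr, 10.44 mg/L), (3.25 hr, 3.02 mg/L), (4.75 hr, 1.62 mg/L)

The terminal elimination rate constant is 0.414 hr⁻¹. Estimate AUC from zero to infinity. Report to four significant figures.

Trapezoidal AUC_0→4.75:
  [0→0.25]: (11.58+10.44)/2 × 0.25 = 2.7525
  [0.25→3.25]: (10.44+3.02)/2 × 3 = 20.19
  [3.25→4.75]: (3.02+1.62)/2 × 1.5 = 3.48
  Sum = 26.4225 mg/L·hr
Extrapolated tail: C_last / k_e = 1.62 / 0.414 = 3.913
AUC_0→∞ = 26.4225 + 3.913 = 30.3355 mg/L·hr

AUC = 30.34 mg/L·hr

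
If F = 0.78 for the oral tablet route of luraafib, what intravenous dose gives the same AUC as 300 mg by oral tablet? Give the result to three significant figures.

D_iv = 234 mg

Systemic exposure from an extravascular dose = F × D_ev, so the equivalent IV dose is F × D_ev.
D_iv = F × D_ev = 0.78 × 300 = 234 mg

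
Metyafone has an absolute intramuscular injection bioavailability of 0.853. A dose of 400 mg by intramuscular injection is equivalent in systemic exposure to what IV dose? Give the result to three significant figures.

D_iv = 341 mg

Systemic exposure from an extravascular dose = F × D_ev, so the equivalent IV dose is F × D_ev.
D_iv = F × D_ev = 0.853 × 400 = 341.2 mg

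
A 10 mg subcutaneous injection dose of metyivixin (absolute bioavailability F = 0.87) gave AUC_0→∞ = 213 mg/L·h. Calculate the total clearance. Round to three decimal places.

CL = 0.041 L/h

CL = F × Dose / AUC_0→∞
   = 0.87 × 10 / 213 = 0.0408451 L/h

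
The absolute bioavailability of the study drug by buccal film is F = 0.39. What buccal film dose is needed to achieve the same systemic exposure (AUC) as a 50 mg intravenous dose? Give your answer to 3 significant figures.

For equal systemic exposure: F × D_ev = D_iv
D_ev = D_iv / F = 50 / 0.39 = 128.205 mg

D_buccal = 128 mg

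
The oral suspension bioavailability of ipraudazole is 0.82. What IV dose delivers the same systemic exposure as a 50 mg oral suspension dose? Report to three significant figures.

D_iv = 41.0 mg

Systemic exposure from an extravascular dose = F × D_ev, so the equivalent IV dose is F × D_ev.
D_iv = F × D_ev = 0.82 × 50 = 41 mg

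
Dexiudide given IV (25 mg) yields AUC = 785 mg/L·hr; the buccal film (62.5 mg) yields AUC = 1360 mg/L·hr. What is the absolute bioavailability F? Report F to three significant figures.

F = 0.693

F = (AUC_ev / D_ev) / (AUC_iv / D_iv)
  = (1360/62.5) / (785/25)
  = 21.76 / 31.4 = 0.6930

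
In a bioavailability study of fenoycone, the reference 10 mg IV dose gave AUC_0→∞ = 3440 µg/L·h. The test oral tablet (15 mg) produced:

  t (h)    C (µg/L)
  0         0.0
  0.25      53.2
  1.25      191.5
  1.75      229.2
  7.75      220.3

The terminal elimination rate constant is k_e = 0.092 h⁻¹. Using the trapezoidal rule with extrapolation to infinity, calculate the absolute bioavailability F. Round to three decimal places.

F = 0.771

Trapezoidal AUC_0→7.75 (oral tablet):
  [0→0.25]: (0.0+53.2)/2 × 0.25 = 6.65
  [0.25→1.25]: (53.2+191.5)/2 × 1 = 122.35
  [1.25→1.75]: (191.5+229.2)/2 × 0.5 = 105.175
  [1.75→7.75]: (229.2+220.3)/2 × 6 = 1348.5
  Sum = 1582.675 µg/L·h
Tail: C_last/k_e = 220.3/0.092 = 2394.565
AUC_0→∞ (oral tablet) = 1582.675 + 2394.565 = 3977.24 µg/L·h
F = (AUC_ev/D_ev)/(AUC_iv/D_iv) = (3977.24/15)/(3440/10) = 265.149/344 = 0.7708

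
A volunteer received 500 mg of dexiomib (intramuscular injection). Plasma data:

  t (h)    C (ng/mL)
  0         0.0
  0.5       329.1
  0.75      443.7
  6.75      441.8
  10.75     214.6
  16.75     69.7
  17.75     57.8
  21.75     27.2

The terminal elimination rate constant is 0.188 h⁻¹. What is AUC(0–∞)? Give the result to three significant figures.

AUC = 5380 ng/mL·h

Trapezoidal AUC_0→21.75:
  [0→0.5]: (0.0+329.1)/2 × 0.5 = 82.275
  [0.5→0.75]: (329.1+443.7)/2 × 0.25 = 96.6
  [0.75→6.75]: (443.7+441.8)/2 × 6 = 2656.5
  [6.75→10.75]: (441.8+214.6)/2 × 4 = 1312.8
  [10.75→16.75]: (214.6+69.7)/2 × 6 = 852.9
  [16.75→17.75]: (69.7+57.8)/2 × 1 = 63.75
  [17.75→21.75]: (57.8+27.2)/2 × 4 = 170.0
  Sum = 5234.825 ng/mL·h
Extrapolated tail: C_last / k_e = 27.2 / 0.188 = 144.681
AUC_0→∞ = 5234.825 + 144.681 = 5379.506 ng/mL·h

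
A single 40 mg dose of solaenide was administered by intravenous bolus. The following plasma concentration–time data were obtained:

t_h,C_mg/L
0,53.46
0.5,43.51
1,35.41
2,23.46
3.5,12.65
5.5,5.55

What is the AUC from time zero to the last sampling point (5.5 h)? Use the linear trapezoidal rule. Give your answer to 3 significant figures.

AUC = 119 mg/L·h

Trapezoidal AUC_0→5.5:
  [0→0.5]: (53.46+43.51)/2 × 0.5 = 24.2425
  [0.5→1]: (43.51+35.41)/2 × 0.5 = 19.73
  [1→2]: (35.41+23.46)/2 × 1 = 29.435
  [2→3.5]: (23.46+12.65)/2 × 1.5 = 27.0825
  [3.5→5.5]: (12.65+5.55)/2 × 2 = 18.2
  Sum = 118.69 mg/L·h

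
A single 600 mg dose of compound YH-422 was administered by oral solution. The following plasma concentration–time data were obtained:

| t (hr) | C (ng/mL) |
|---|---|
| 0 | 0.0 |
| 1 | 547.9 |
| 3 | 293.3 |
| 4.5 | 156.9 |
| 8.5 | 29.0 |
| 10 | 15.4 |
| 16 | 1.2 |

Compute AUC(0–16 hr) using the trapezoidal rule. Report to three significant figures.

Trapezoidal AUC_0→16:
  [0→1]: (0.0+547.9)/2 × 1 = 273.95
  [1→3]: (547.9+293.3)/2 × 2 = 841.2
  [3→4.5]: (293.3+156.9)/2 × 1.5 = 337.65
  [4.5→8.5]: (156.9+29.0)/2 × 4 = 371.8
  [8.5→10]: (29.0+15.4)/2 × 1.5 = 33.3
  [10→16]: (15.4+1.2)/2 × 6 = 49.8
  Sum = 1907.7 ng/mL·hr

AUC = 1910 ng/mL·hr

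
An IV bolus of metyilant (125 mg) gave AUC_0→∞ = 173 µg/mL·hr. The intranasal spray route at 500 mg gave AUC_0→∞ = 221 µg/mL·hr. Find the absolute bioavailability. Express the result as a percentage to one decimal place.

F = 31.9%

F = (AUC_ev / D_ev) / (AUC_iv / D_iv)
  = (221/500) / (173/125)
  = 0.442 / 1.384 = 0.3194
  = 31.94%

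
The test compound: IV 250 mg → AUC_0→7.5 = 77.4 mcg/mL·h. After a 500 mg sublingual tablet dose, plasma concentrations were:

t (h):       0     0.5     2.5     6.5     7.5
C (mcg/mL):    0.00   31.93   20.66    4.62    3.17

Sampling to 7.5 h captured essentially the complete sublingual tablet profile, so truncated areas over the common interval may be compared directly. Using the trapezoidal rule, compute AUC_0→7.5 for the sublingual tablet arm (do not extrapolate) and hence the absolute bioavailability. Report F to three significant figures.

F = 0.743

Trapezoidal AUC_0→7.5 (sublingual tablet):
  [0→0.5]: (0.00+31.93)/2 × 0.5 = 7.9825
  [0.5→2.5]: (31.93+20.66)/2 × 2 = 52.59
  [2.5→6.5]: (20.66+4.62)/2 × 4 = 50.56
  [6.5→7.5]: (4.62+3.17)/2 × 1 = 3.895
  Sum = 115.0275 mcg/mL·h
F = (AUC_ev/D_ev)/(AUC_iv/D_iv) = (115.0275/500)/(77.4/250) = 0.230055/0.3096 = 0.7431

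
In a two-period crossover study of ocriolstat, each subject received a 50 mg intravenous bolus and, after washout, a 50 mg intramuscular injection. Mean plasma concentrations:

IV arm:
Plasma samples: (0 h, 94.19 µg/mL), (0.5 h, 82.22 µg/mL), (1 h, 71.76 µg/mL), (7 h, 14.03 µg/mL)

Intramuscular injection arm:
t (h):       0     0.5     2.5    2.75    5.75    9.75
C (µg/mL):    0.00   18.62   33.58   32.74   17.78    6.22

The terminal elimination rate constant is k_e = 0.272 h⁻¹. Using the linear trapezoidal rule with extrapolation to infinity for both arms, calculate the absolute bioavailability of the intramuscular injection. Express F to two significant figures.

Trapezoidal AUC_0→7 (IV):
  [0→0.5]: (94.19+82.22)/2 × 0.5 = 44.1025
  [0.5→1]: (82.22+71.76)/2 × 0.5 = 38.495
  [1→7]: (71.76+14.03)/2 × 6 = 257.37
  Sum = 339.9675 µg/mL·h
IV tail: 14.03/0.272 = 51.581; AUC_iv,0→∞ = 339.9675 + 51.581 = 391.5485 µg/mL·h
Trapezoidal AUC_0→9.75 (intramuscular injection):
  [0→0.5]: (0.00+18.62)/2 × 0.5 = 4.655
  [0.5→2.5]: (18.62+33.58)/2 × 2 = 52.2
  [2.5→2.75]: (33.58+32.74)/2 × 0.25 = 8.29
  [2.75→5.75]: (32.74+17.78)/2 × 3 = 75.78
  [5.75→9.75]: (17.78+6.22)/2 × 4 = 48.0
  Sum = 188.925 µg/mL·h
intramuscular injection tail: 6.22/0.272 = 22.868; AUC_ev,0→∞ = 188.925 + 22.868 = 211.793 µg/mL·h
F = (AUC_ev/D_ev)/(AUC_iv/D_iv) = (211.793/50)/(391.5485/50) = 4.23586/7.83097 = 0.5409

F = 0.54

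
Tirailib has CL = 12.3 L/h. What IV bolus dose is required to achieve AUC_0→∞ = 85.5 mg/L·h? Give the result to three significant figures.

Dose_iv = CL × AUC_0→∞
     = 12.3 × 85.5 = 1051.65 mg

Dose = 1050 mg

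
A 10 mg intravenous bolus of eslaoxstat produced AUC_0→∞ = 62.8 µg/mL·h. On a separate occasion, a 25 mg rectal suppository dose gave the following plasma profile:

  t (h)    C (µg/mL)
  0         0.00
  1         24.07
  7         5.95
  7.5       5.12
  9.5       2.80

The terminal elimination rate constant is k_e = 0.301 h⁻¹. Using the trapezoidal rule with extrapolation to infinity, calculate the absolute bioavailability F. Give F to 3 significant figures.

F = 0.778

Trapezoidal AUC_0→9.5 (rectal suppository):
  [0→1]: (0.00+24.07)/2 × 1 = 12.035
  [1→7]: (24.07+5.95)/2 × 6 = 90.06
  [7→7.5]: (5.95+5.12)/2 × 0.5 = 2.7675
  [7.5→9.5]: (5.12+2.80)/2 × 2 = 7.92
  Sum = 112.7825 µg/mL·h
Tail: C_last/k_e = 2.80/0.301 = 9.302
AUC_0→∞ (rectal suppository) = 112.7825 + 9.302 = 122.0845 µg/mL·h
F = (AUC_ev/D_ev)/(AUC_iv/D_iv) = (122.0845/25)/(62.8/10) = 4.88338/6.28 = 0.7776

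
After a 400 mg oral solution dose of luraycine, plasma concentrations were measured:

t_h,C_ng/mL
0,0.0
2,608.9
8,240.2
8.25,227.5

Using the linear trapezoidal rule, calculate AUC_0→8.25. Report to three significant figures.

AUC = 3210 ng/mL·h

Trapezoidal AUC_0→8.25:
  [0→2]: (0.0+608.9)/2 × 2 = 608.9
  [2→8]: (608.9+240.2)/2 × 6 = 2547.3
  [8→8.25]: (240.2+227.5)/2 × 0.25 = 58.4625
  Sum = 3214.6625 ng/mL·h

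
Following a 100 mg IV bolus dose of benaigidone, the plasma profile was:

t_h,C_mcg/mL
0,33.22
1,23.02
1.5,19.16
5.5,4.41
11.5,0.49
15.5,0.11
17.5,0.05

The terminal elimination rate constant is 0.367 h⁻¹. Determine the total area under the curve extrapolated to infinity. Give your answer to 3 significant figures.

AUC = 102 mcg/mL·h

Trapezoidal AUC_0→17.5:
  [0→1]: (33.22+23.02)/2 × 1 = 28.12
  [1→1.5]: (23.02+19.16)/2 × 0.5 = 10.545
  [1.5→5.5]: (19.16+4.41)/2 × 4 = 47.14
  [5.5→11.5]: (4.41+0.49)/2 × 6 = 14.7
  [11.5→15.5]: (0.49+0.11)/2 × 4 = 1.2
  [15.5→17.5]: (0.11+0.05)/2 × 2 = 0.16
  Sum = 101.865 mcg/mL·h
Extrapolated tail: C_last / k_e = 0.05 / 0.367 = 0.136
AUC_0→∞ = 101.865 + 0.136 = 102.001 mcg/mL·h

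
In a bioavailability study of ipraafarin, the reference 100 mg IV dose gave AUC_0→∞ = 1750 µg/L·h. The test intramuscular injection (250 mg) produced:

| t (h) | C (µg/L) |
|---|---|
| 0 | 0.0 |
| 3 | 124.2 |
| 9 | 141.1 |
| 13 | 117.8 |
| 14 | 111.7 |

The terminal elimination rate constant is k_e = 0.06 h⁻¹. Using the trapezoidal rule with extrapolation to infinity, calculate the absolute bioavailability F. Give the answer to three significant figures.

Trapezoidal AUC_0→14 (intramuscular injection):
  [0→3]: (0.0+124.2)/2 × 3 = 186.3
  [3→9]: (124.2+141.1)/2 × 6 = 795.9
  [9→13]: (141.1+117.8)/2 × 4 = 517.8
  [13→14]: (117.8+111.7)/2 × 1 = 114.75
  Sum = 1614.75 µg/L·h
Tail: C_last/k_e = 111.7/0.06 = 1861.667
AUC_0→∞ (intramuscular injection) = 1614.75 + 1861.667 = 3476.417 µg/L·h
F = (AUC_ev/D_ev)/(AUC_iv/D_iv) = (3476.417/250)/(1750/100) = 13.905668/17.5 = 0.7946

F = 0.795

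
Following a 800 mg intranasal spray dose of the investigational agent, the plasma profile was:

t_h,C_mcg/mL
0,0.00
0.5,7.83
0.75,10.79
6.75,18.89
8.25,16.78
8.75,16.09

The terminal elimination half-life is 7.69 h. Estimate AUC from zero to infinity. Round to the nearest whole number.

Trapezoidal AUC_0→8.75:
  [0→0.5]: (0.00+7.83)/2 × 0.5 = 1.9575
  [0.5→0.75]: (7.83+10.79)/2 × 0.25 = 2.3275
  [0.75→6.75]: (10.79+18.89)/2 × 6 = 89.04
  [6.75→8.25]: (18.89+16.78)/2 × 1.5 = 26.7525
  [8.25→8.75]: (16.78+16.09)/2 × 0.5 = 8.2175
  Sum = 128.295 mcg/mL·h
k_e = ln2 / t½ = 0.693147 / 7.69 = 0.0901 h^-1
Extrapolated tail: C_last / k_e = 16.09 / 0.0901 = 178.579
AUC_0→∞ = 128.295 + 178.579 = 306.874 mcg/mL·h

AUC = 307 mcg/mL·h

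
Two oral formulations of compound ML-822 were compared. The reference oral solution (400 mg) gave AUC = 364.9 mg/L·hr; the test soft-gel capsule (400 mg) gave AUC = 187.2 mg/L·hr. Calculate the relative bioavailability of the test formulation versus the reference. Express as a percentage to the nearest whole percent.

F_rel = 51%

F_rel = (AUC_test/D_test) / (AUC_ref/D_ref)
      = (187.2/400) / (364.9/400)
      = 0.468 / 0.91225 = 0.5130 = 51.30%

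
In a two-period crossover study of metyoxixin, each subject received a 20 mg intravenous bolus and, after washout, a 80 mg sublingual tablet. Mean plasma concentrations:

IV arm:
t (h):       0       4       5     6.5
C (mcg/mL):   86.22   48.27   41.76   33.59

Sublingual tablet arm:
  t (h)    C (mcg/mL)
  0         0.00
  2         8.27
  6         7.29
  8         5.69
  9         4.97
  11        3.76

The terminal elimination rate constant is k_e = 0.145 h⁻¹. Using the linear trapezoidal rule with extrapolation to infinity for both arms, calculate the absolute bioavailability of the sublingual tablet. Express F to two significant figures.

F = 0.038

Trapezoidal AUC_0→6.5 (IV):
  [0→4]: (86.22+48.27)/2 × 4 = 268.98
  [4→5]: (48.27+41.76)/2 × 1 = 45.015
  [5→6.5]: (41.76+33.59)/2 × 1.5 = 56.5125
  Sum = 370.5075 mcg/mL·h
IV tail: 33.59/0.145 = 231.655; AUC_iv,0→∞ = 370.5075 + 231.655 = 602.1625 mcg/mL·h
Trapezoidal AUC_0→11 (sublingual tablet):
  [0→2]: (0.00+8.27)/2 × 2 = 8.27
  [2→6]: (8.27+7.29)/2 × 4 = 31.12
  [6→8]: (7.29+5.69)/2 × 2 = 12.98
  [8→9]: (5.69+4.97)/2 × 1 = 5.33
  [9→11]: (4.97+3.76)/2 × 2 = 8.73
  Sum = 66.43 mcg/mL·h
sublingual tablet tail: 3.76/0.145 = 25.931; AUC_ev,0→∞ = 66.43 + 25.931 = 92.361 mcg/mL·h
F = (AUC_ev/D_ev)/(AUC_iv/D_iv) = (92.361/80)/(602.1625/20) = 1.1545125/30.108125 = 0.0383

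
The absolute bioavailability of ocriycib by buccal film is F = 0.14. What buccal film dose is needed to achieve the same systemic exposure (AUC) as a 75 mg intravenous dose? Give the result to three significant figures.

For equal systemic exposure: F × D_ev = D_iv
D_ev = D_iv / F = 75 / 0.14 = 535.714 mg

D_buccal = 536 mg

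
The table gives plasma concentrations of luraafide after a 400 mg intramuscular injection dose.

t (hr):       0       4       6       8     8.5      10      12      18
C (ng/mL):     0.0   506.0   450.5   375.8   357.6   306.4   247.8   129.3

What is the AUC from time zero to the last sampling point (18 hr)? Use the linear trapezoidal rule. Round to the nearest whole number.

AUC = 5162 ng/mL·hr

Trapezoidal AUC_0→18:
  [0→4]: (0.0+506.0)/2 × 4 = 1012.0
  [4→6]: (506.0+450.5)/2 × 2 = 956.5
  [6→8]: (450.5+375.8)/2 × 2 = 826.3
  [8→8.5]: (375.8+357.6)/2 × 0.5 = 183.35
  [8.5→10]: (357.6+306.4)/2 × 1.5 = 498.0
  [10→12]: (306.4+247.8)/2 × 2 = 554.2
  [12→18]: (247.8+129.3)/2 × 6 = 1131.3
  Sum = 5161.65 ng/mL·hr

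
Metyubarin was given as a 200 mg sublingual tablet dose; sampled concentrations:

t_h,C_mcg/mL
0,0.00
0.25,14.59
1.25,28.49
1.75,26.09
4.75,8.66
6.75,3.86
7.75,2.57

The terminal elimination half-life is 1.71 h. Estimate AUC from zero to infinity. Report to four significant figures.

AUC = 111.2 mcg/mL·h

Trapezoidal AUC_0→7.75:
  [0→0.25]: (0.00+14.59)/2 × 0.25 = 1.82375
  [0.25→1.25]: (14.59+28.49)/2 × 1 = 21.54
  [1.25→1.75]: (28.49+26.09)/2 × 0.5 = 13.645
  [1.75→4.75]: (26.09+8.66)/2 × 3 = 52.125
  [4.75→6.75]: (8.66+3.86)/2 × 2 = 12.52
  [6.75→7.75]: (3.86+2.57)/2 × 1 = 3.215
  Sum = 104.86875 mcg/mL·h
k_e = ln2 / t½ = 0.693147 / 1.71 = 0.4053 h^-1
Extrapolated tail: C_last / k_e = 2.57 / 0.4053 = 6.341
AUC_0→∞ = 104.86875 + 6.341 = 111.20975 mcg/mL·h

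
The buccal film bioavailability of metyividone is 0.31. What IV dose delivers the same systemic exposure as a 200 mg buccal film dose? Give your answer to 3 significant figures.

D_iv = 62.0 mg

Systemic exposure from an extravascular dose = F × D_ev, so the equivalent IV dose is F × D_ev.
D_iv = F × D_ev = 0.31 × 200 = 62 mg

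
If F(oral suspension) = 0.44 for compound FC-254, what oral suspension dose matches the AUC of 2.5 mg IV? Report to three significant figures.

D_oral = 5.68 mg

For equal systemic exposure: F × D_ev = D_iv
D_ev = D_iv / F = 2.5 / 0.44 = 5.68182 mg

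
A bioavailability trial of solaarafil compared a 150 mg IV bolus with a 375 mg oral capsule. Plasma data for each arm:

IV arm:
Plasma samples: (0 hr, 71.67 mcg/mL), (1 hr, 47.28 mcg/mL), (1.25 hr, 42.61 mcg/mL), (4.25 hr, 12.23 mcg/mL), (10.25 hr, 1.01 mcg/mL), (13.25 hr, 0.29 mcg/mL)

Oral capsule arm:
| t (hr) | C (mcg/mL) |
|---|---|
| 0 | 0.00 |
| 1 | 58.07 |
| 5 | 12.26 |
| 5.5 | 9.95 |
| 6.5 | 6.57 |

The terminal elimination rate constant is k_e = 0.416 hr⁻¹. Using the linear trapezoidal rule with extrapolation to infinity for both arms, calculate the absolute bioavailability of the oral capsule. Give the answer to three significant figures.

Trapezoidal AUC_0→13.25 (IV):
  [0→1]: (71.67+47.28)/2 × 1 = 59.475
  [1→1.25]: (47.28+42.61)/2 × 0.25 = 11.23625
  [1.25→4.25]: (42.61+12.23)/2 × 3 = 82.26
  [4.25→10.25]: (12.23+1.01)/2 × 6 = 39.72
  [10.25→13.25]: (1.01+0.29)/2 × 3 = 1.95
  Sum = 194.64125 mcg/mL·hr
IV tail: 0.29/0.416 = 0.697; AUC_iv,0→∞ = 194.64125 + 0.697 = 195.33825 mcg/mL·hr
Trapezoidal AUC_0→6.5 (oral capsule):
  [0→1]: (0.00+58.07)/2 × 1 = 29.035
  [1→5]: (58.07+12.26)/2 × 4 = 140.66
  [5→5.5]: (12.26+9.95)/2 × 0.5 = 5.5525
  [5.5→6.5]: (9.95+6.57)/2 × 1 = 8.26
  Sum = 183.5075 mcg/mL·hr
oral capsule tail: 6.57/0.416 = 15.793; AUC_ev,0→∞ = 183.5075 + 15.793 = 199.3005 mcg/mL·hr
F = (AUC_ev/D_ev)/(AUC_iv/D_iv) = (199.3005/375)/(195.33825/150) = 0.531468/1.302255 = 0.4081

F = 0.408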